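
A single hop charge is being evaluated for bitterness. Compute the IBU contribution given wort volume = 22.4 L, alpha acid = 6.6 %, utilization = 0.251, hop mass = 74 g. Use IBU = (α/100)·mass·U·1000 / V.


IBU = (6.6/100)·74·0.251·1000 / 22.4

54.7270 IBU


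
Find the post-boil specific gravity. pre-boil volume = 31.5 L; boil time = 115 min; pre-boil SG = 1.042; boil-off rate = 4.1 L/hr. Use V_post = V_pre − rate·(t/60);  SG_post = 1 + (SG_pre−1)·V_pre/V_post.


V_post = 31.5 − 4.1·(115/60) = 23.6417
SG_post = 1 + (1.042 − 1)·31.5/23.6417

1.0560


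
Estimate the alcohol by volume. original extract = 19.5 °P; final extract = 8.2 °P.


SG = 259/(259 − P);  ABV = (OG − FG)·131.25
OG = 259/(259 − 19.5) = 1.0814
FG = 259/(259 − 8.2) = 1.0327
ABV = (1.0814 − 1.0327)·131.25

6.3951 % ABV


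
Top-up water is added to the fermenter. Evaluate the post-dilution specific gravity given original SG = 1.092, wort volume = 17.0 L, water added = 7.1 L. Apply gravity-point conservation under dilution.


SG_new = 1 + (SG_old − 1)·V_old/(V_old + V_water)
pts = (1.092 − 1)·1000·17.0/(17.0 + 7.1) = 64.8963
SG_new = 1 + 64.8963/1000

1.0649


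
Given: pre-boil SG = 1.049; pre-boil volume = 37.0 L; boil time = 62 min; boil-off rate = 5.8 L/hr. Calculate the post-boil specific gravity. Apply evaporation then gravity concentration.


V_post = V_pre − rate·(t/60);  SG_post = 1 + (SG_pre−1)·V_pre/V_post
V_post = 37.0 − 5.8·(62/60) = 31.0067
SG_post = 1 + (1.049 − 1)·37.0/31.0067

1.0585


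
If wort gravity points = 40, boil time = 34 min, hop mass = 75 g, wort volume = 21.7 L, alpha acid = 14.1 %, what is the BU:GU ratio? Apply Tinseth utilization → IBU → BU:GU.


U = 1.65·0.000125^(GP/1000)·(1−e^(−0.04t))/4.15;  IBU = (α/100)·m·U·1000/V;  BU:GU = IBU/GP
U = 1.65·0.000125^(40/1000)·(1−e^(−0.04·34))/4.15 = 0.2063
IBU = (14.1/100)·75·0.2063·1000/21.7 = 100.5356
BU:GU = 100.5356/40

2.5134


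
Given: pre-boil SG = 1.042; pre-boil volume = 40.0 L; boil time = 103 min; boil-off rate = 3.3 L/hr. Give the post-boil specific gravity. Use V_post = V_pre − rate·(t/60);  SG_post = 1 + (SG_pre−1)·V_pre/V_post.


V_post = 40.0 − 3.3·(103/60) = 34.3350
SG_post = 1 + (1.042 − 1)·40.0/34.3350

1.0489


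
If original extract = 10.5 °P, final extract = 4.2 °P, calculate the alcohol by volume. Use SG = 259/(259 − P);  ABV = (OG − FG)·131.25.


OG = 259/(259 − 10.5) = 1.0423
FG = 259/(259 − 4.2) = 1.0165
ABV = (1.0423 − 1.0165)·131.25

3.3823 % ABV


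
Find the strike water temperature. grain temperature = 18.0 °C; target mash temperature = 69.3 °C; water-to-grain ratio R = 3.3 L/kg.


T_strike = (0.41/R)·(T_mash − T_grain) + T_mash
T_strike = (0.41/3.3)·(69.3 − 18.0) + 69.3

75.6736 °C


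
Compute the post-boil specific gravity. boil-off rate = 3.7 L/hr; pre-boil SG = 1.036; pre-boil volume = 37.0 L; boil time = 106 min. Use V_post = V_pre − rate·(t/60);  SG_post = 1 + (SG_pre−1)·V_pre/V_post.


V_post = 37.0 − 3.7·(106/60) = 30.4633
SG_post = 1 + (1.036 − 1)·37.0/30.4633

1.0437


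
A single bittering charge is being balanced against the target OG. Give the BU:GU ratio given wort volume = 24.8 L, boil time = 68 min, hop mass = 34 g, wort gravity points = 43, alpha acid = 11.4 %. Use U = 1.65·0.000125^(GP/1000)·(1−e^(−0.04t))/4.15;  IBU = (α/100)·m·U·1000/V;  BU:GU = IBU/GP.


U = 1.65·0.000125^(43/1000)·(1−e^(−0.04·68))/4.15 = 0.2524
IBU = (11.4/100)·34·0.2524·1000/24.8 = 39.4403
BU:GU = 39.4403/43

0.9172


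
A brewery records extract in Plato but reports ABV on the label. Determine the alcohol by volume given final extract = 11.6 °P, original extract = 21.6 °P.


SG = 259/(259 − P);  ABV = (OG − FG)·131.25
OG = 259/(259 − 21.6) = 1.0910
FG = 259/(259 − 11.6) = 1.0469
ABV = (1.0910 − 1.0469)·131.25

5.7879 % ABV


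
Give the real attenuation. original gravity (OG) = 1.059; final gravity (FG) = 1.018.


AA = (OG−FG)/(OG−1)·100;  RA = AA·0.8192
AA = (1.059 − 1.018)/(1.059 − 1)·100 = 69.4915
RA = 69.4915·0.8192

56.9275 %


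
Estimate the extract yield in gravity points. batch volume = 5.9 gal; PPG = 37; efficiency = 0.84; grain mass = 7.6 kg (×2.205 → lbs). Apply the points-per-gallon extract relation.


points = lbs × PPG × eff / vol
lbs = 7.6 × 2.205 = 16.7580
points = 16.7580 × 37 × 0.84 / 5.9

88.2777 points


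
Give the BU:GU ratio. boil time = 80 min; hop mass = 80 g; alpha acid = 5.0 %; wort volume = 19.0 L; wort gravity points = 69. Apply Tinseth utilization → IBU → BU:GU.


U = 1.65·0.000125^(GP/1000)·(1−e^(−0.04t))/4.15;  IBU = (α/100)·m·U·1000/V;  BU:GU = IBU/GP
U = 1.65·0.000125^(69/1000)·(1−e^(−0.04·80))/4.15 = 0.2051
IBU = (5.0/100)·80·0.2051·1000/19.0 = 43.1872
BU:GU = 43.1872/69

0.6259


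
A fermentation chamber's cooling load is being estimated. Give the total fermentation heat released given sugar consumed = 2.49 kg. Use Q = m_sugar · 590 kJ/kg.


Q = 2.49 · 590

1469.1000 kJ


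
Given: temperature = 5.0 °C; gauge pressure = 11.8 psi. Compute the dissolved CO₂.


vols = (P + 14.695)·(0.01821 + 0.09011·e^(−0.04·T))
vols = (11.8 + 14.695)·(0.01821 + 0.09011·e^(−0.04·5.0))

2.4372 volumes


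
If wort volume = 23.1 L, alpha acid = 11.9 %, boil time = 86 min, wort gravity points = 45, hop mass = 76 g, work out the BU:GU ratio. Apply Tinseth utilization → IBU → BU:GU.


U = 1.65·0.000125^(GP/1000)·(1−e^(−0.04t))/4.15;  IBU = (α/100)·m·U·1000/V;  BU:GU = IBU/GP
U = 1.65·0.000125^(45/1000)·(1−e^(−0.04·86))/4.15 = 0.2568
IBU = (11.9/100)·76·0.2568·1000/23.1 = 100.5522
BU:GU = 100.5522/45

2.2345


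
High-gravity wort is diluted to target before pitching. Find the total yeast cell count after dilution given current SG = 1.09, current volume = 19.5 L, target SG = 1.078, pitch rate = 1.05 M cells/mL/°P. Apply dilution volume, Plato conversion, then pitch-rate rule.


V_w = V·((SG_c−1)/(SG_t−1)−1);  °P = 259 − 259/SG_t;  cells = rate·(V+V_w)·°P
V_w = 19.5·((1.09−1)/(1.078−1)−1) = 3.0000
V_final = 19.5 + 3.0000 = 22.5000
°P = 259 − 259/1.078 = 18.7403
cells = 1.05·22.5000·18.7403

442.7386 billion cells


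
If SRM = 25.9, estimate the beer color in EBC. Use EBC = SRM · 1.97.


EBC = 25.9 · 1.97

51.0230 EBC


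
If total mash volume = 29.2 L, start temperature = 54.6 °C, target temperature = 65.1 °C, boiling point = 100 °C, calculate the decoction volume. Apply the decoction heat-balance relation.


V_dec = V_total·(T_target − T_start)/(T_boil − T_start)
V_dec = 29.2·(65.1 − 54.6)/(100 − 54.6)

6.7533 L


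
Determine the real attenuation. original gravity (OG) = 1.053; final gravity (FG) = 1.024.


AA = (OG−FG)/(OG−1)·100;  RA = AA·0.8192
AA = (1.053 − 1.024)/(1.053 − 1)·100 = 54.7170
RA = 54.7170·0.8192

44.8242 %


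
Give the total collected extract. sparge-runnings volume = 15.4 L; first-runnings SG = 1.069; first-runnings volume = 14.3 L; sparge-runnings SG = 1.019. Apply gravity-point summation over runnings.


total = Σ (SG_i − 1)·1000·V_i
first = (1.069 − 1)·1000·14.3 = 986.7000
sparge = (1.019 − 1)·1000·15.4 = 292.6000
total = 986.7000 + 292.6000

1279.3000 gravity·L


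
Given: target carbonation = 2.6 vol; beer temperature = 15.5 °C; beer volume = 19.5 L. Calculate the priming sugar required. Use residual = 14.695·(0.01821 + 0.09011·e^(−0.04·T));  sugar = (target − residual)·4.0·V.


residual = 14.695·(0.01821 + 0.09011·e^(−0.04·15.5)) = 0.9799
sugar = (2.6 − 0.9799)·4.0·19.5

126.3659 g


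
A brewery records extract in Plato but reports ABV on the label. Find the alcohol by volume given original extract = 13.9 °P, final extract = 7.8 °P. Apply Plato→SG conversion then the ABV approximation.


SG = 259/(259 − P);  ABV = (OG − FG)·131.25
OG = 259/(259 − 13.9) = 1.0567
FG = 259/(259 − 7.8) = 1.0311
ABV = (1.0567 − 1.0311)·131.25

3.3680 % ABV


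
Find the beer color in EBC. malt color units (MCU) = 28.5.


SRM = 1.4922·MCU^0.6859;  EBC = SRM·1.97
SRM = 1.4922·28.5^0.6859 = 14.8493
EBC = 14.8493·1.97

29.2531 EBC


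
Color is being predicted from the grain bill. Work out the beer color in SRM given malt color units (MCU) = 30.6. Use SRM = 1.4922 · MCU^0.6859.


SRM = 1.4922 · 30.6^0.6859

15.5913 SRM


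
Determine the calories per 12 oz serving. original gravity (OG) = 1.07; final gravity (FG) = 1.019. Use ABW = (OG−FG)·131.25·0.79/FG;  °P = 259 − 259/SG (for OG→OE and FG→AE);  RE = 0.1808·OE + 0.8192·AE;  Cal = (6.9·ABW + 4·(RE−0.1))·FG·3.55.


ABW = (1.07 − 1.019)·131.25·0.79/1.019 = 5.1895
OE = 259 − 259/1.07 = 16.9439 °P
AE = 259 − 259/1.019 = 4.8292 °P
RE = 0.1808·16.9439 + 0.8192·4.8292 = 7.0196 °P
Cal = (6.9·5.1895 + 4·(7.0196−0.1))·1.019·3.55

229.6560 kcal


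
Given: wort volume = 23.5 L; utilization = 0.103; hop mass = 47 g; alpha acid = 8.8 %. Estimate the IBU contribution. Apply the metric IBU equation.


IBU = (α/100)·mass·U·1000 / V
IBU = (8.8/100)·47·0.103·1000 / 23.5

18.1280 IBU


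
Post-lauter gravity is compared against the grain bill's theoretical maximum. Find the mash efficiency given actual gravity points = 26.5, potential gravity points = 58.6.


efficiency = actual / potential × 100
efficiency = 26.5 / 58.6 × 100

45.2218 %


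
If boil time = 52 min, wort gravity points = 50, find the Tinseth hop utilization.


U = 1.65·0.000125^(GP/1000) · (1 − e^(−0.04·t))/4.15
bigness = 1.65·0.000125^(50/1000) = 1.0528
boil_factor = (1 − e^(−0.04·52))/4.15 = 0.2109
U = 1.0528 · 0.2109

0.2220


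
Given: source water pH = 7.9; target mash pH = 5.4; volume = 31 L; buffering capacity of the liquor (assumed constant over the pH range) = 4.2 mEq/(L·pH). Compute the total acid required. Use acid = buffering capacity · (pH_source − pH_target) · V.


acid = 4.2 · (7.9 − 5.4) · 31

325.5000 mEq


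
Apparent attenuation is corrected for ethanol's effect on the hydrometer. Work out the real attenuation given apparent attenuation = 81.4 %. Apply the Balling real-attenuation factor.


RA = AA · 0.8192
RA = 81.4 · 0.8192

66.6829 %


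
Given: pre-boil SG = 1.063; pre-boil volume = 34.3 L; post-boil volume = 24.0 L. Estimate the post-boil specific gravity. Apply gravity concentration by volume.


SG_post = 1 + (SG_pre − 1)·V_pre/V_post
pts_pre = (1.063 − 1)·1000 = 63.0000
pts_post = 63.0000·34.3/24.0 = 90.0375
SG_post = 1 + 90.0375/1000

1.0900


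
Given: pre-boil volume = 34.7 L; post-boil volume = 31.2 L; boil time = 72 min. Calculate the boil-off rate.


rate = (V_pre − V_post) / (t_min/60)
rate = (34.7 − 31.2) / (72/60)

2.9167 L/hr


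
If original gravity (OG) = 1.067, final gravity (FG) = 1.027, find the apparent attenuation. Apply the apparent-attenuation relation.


AA = (OG − FG)/(OG − 1) · 100
AA = (1.067 − 1.027)/(1.067 − 1) · 100

59.7015 %


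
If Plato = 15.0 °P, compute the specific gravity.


SG = 259/(259 − P)
SG = 259/(259 − 15.0)

1.0615


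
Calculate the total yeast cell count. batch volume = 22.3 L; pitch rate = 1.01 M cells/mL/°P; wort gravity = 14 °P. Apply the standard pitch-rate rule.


cells (billions) = rate · V_L · °P
cells = 1.01 · 22.3 · 14

315.3220 billion cells


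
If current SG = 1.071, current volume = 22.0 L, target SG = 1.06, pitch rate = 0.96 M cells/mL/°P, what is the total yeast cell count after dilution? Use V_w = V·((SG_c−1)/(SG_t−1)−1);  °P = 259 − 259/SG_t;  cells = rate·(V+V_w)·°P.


V_w = 22.0·((1.071−1)/(1.06−1)−1) = 4.0333
V_final = 22.0 + 4.0333 = 26.0333
°P = 259 − 259/1.06 = 14.6604
cells = 0.96·26.0333·14.6604

366.3922 billion cells


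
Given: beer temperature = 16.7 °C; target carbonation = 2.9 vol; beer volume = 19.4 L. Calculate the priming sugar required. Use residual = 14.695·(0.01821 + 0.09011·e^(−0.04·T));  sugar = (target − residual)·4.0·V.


residual = 14.695·(0.01821 + 0.09011·e^(−0.04·16.7)) = 0.9465
sugar = (2.9 − 0.9465)·4.0·19.4

151.5885 g


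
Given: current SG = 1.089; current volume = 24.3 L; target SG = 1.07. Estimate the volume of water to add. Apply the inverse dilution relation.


V_water = V·((SG_curr − 1)/(SG_target − 1) − 1)
V_water = 24.3·((1.089 − 1)/(1.07 − 1) − 1)

6.5957 L


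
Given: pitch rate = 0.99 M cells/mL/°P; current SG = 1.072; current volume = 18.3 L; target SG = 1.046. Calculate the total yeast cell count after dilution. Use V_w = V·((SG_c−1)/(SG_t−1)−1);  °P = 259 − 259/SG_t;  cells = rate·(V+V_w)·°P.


V_w = 18.3·((1.072−1)/(1.046−1)−1) = 10.3435
V_final = 18.3 + 10.3435 = 28.6435
°P = 259 − 259/1.046 = 11.3901
cells = 0.99·28.6435·11.3901

322.9884 billion cells


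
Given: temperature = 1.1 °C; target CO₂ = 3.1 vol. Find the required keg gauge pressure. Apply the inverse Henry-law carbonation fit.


psi = vols/(0.01821 + 0.09011·e^(−0.04·T)) − 14.695
psi = 3.1/(0.01821 + 0.09011·e^(−0.04·1.1)) − 14.695

14.9868 psi


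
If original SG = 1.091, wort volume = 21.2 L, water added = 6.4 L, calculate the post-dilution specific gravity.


SG_new = 1 + (SG_old − 1)·V_old/(V_old + V_water)
pts = (1.091 − 1)·1000·21.2/(21.2 + 6.4) = 69.8986
SG_new = 1 + 69.8986/1000

1.0699


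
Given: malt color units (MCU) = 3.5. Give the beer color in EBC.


SRM = 1.4922·MCU^0.6859;  EBC = SRM·1.97
SRM = 1.4922·3.5^0.6859 = 3.5237
EBC = 3.5237·1.97

6.9418 EBC


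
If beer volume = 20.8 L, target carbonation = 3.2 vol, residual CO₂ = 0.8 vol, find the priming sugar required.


sugar = (target − residual)·4.0·V
sugar = (3.2 − 0.8)·4.0·20.8

199.6800 g


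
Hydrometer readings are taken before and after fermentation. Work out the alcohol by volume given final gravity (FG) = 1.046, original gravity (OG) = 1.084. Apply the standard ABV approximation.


ABV = (OG − FG) · 131.25
ABV = (1.084 − 1.046) · 131.25

4.9875 % ABV


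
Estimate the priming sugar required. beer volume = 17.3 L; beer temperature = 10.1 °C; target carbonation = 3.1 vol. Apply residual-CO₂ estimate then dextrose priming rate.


residual = 14.695·(0.01821 + 0.09011·e^(−0.04·T));  sugar = (target − residual)·4.0·V
residual = 14.695·(0.01821 + 0.09011·e^(−0.04·10.1)) = 1.1517
sugar = (3.1 − 1.1517)·4.0·17.3

134.8246 g


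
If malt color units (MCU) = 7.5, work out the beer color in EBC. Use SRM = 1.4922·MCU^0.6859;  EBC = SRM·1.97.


SRM = 1.4922·7.5^0.6859 = 5.9434
EBC = 5.9434·1.97

11.7084 EBC


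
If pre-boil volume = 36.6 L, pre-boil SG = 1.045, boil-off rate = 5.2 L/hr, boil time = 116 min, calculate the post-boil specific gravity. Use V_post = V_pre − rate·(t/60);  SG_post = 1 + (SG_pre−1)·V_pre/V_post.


V_post = 36.6 − 5.2·(116/60) = 26.5467
SG_post = 1 + (1.045 − 1)·36.6/26.5467

1.0620


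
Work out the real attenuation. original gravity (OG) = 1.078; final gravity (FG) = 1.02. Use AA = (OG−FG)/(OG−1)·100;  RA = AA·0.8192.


AA = (1.078 − 1.02)/(1.078 − 1)·100 = 74.3590
RA = 74.3590·0.8192

60.9149 %


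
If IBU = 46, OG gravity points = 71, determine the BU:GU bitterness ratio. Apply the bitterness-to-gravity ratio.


BU:GU = IBU / OG_points
BU:GU = 46 / 71

0.6479


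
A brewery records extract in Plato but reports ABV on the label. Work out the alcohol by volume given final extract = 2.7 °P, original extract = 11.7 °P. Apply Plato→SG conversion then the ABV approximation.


SG = 259/(259 − P);  ABV = (OG − FG)·131.25
OG = 259/(259 − 11.7) = 1.0473
FG = 259/(259 − 2.7) = 1.0105
ABV = (1.0473 − 1.0105)·131.25

4.8269 % ABV


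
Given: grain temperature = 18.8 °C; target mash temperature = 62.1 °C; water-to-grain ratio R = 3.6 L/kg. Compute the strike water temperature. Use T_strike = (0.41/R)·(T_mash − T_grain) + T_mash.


T_strike = (0.41/3.6)·(62.1 − 18.8) + 62.1

67.0314 °C


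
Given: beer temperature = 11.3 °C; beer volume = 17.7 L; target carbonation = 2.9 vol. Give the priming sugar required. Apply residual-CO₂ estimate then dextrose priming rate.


residual = 14.695·(0.01821 + 0.09011·e^(−0.04·T));  sugar = (target − residual)·4.0·V
residual = 14.695·(0.01821 + 0.09011·e^(−0.04·11.3)) = 1.1102
sugar = (2.9 − 1.1102)·4.0·17.7

126.7154 g


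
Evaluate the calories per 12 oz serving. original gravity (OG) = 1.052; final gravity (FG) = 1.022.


ABW = (OG−FG)·131.25·0.79/FG;  °P = 259 − 259/SG (for OG→OE and FG→AE);  RE = 0.1808·OE + 0.8192·AE;  Cal = (6.9·ABW + 4·(RE−0.1))·FG·3.55
ABW = (1.052 − 1.022)·131.25·0.79/1.022 = 3.0437
OE = 259 − 259/1.052 = 12.8023 °P
AE = 259 − 259/1.022 = 5.5753 °P
RE = 0.1808·12.8023 + 0.8192·5.5753 = 6.8820 °P
Cal = (6.9·3.0437 + 4·(6.8820−0.1))·1.022·3.55

174.6175 kcal


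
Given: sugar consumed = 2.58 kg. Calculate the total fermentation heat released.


Q = m_sugar · 590 kJ/kg
Q = 2.58 · 590

1522.2000 kJ


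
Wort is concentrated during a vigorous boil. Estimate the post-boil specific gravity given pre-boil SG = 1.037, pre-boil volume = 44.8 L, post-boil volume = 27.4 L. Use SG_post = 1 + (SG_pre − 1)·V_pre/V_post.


pts_pre = (1.037 − 1)·1000 = 37.0000
pts_post = 37.0000·44.8/27.4 = 60.4964
SG_post = 1 + 60.4964/1000

1.0605


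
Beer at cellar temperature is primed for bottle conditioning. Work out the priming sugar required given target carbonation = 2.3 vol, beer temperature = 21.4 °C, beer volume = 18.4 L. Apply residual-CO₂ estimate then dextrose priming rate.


residual = 14.695·(0.01821 + 0.09011·e^(−0.04·T));  sugar = (target − residual)·4.0·V
residual = 14.695·(0.01821 + 0.09011·e^(−0.04·21.4)) = 0.8302
sugar = (2.3 − 0.8302)·4.0·18.4

108.1788 g


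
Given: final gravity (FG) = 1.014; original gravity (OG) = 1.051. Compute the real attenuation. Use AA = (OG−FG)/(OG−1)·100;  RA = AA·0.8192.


AA = (1.051 − 1.014)/(1.051 − 1)·100 = 72.5490
RA = 72.5490·0.8192

59.4322 %


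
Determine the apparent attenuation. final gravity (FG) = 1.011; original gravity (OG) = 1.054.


AA = (OG − FG)/(OG − 1) · 100
AA = (1.054 − 1.011)/(1.054 − 1) · 100

79.6296 %


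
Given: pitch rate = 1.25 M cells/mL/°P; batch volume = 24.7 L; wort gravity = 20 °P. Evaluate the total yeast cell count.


cells (billions) = rate · V_L · °P
cells = 1.25 · 24.7 · 20

617.5000 billion cells


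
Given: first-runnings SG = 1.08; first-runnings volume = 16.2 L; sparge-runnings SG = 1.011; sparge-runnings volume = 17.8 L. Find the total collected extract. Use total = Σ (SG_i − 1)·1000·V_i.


first = (1.08 − 1)·1000·16.2 = 1296.0000
sparge = (1.011 − 1)·1000·17.8 = 195.8000
total = 1296.0000 + 195.8000

1491.8000 gravity·L


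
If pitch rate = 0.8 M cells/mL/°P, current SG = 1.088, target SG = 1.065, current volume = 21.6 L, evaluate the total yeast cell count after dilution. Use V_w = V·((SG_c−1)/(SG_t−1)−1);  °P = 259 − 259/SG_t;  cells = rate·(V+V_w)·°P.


V_w = 21.6·((1.088−1)/(1.065−1)−1) = 7.6431
V_final = 21.6 + 7.6431 = 29.2431
°P = 259 − 259/1.065 = 15.8075
cells = 0.8·29.2431·15.8075

369.8082 billion cells


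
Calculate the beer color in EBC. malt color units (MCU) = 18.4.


SRM = 1.4922·MCU^0.6859;  EBC = SRM·1.97
SRM = 1.4922·18.4^0.6859 = 10.9993
EBC = 10.9993·1.97

21.6686 EBC


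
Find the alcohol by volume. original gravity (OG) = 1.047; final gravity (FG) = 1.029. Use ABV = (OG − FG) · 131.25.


ABV = (1.047 − 1.029) · 131.25

2.3625 % ABV


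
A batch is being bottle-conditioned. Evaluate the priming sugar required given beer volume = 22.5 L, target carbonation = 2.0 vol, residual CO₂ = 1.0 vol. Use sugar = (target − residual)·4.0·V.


sugar = (2.0 − 1.0)·4.0·22.5

90.0000 g


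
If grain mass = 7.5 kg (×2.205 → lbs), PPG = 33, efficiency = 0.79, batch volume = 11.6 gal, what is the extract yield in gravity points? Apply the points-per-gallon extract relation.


points = lbs × PPG × eff / vol
lbs = 7.5 × 2.205 = 16.5375
points = 16.5375 × 33 × 0.79 / 11.6

37.1666 points


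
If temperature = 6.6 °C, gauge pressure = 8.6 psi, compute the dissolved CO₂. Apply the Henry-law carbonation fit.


vols = (P + 14.695)·(0.01821 + 0.09011·e^(−0.04·T))
vols = (8.6 + 14.695)·(0.01821 + 0.09011·e^(−0.04·6.6))

2.0363 volumes


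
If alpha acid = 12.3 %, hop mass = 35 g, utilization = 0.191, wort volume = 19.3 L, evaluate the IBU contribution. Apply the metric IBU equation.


IBU = (α/100)·mass·U·1000 / V
IBU = (12.3/100)·35·0.191·1000 / 19.3

42.6039 IBU


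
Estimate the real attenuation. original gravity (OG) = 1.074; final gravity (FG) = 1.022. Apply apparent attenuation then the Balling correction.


AA = (OG−FG)/(OG−1)·100;  RA = AA·0.8192
AA = (1.074 − 1.022)/(1.074 − 1)·100 = 70.2703
RA = 70.2703·0.8192

57.5654 %


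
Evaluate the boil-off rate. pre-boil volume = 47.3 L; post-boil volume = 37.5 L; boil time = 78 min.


rate = (V_pre − V_post) / (t_min/60)
rate = (47.3 − 37.5) / (78/60)

7.5385 L/hr


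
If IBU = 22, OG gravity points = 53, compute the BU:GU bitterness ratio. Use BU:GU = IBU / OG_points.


BU:GU = 22 / 53

0.4151


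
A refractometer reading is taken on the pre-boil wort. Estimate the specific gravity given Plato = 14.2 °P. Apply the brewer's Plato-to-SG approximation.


SG = 259/(259 − P)
SG = 259/(259 − 14.2)

1.0580


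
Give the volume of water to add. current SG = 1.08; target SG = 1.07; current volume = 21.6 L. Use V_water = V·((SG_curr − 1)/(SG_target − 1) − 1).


V_water = 21.6·((1.08 − 1)/(1.07 − 1) − 1)

3.0857 L


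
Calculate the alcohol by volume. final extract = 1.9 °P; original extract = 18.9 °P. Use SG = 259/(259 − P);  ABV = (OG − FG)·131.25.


OG = 259/(259 − 18.9) = 1.0787
FG = 259/(259 − 1.9) = 1.0074
ABV = (1.0787 − 1.0074)·131.25

9.3617 % ABV


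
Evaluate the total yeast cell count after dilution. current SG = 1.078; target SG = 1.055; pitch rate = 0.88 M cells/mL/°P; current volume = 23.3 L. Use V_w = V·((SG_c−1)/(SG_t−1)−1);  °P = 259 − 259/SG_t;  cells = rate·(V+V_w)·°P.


V_w = 23.3·((1.078−1)/(1.055−1)−1) = 9.7436
V_final = 23.3 + 9.7436 = 33.0436
°P = 259 − 259/1.055 = 13.5024
cells = 0.88·33.0436·13.5024

392.6273 billion cells


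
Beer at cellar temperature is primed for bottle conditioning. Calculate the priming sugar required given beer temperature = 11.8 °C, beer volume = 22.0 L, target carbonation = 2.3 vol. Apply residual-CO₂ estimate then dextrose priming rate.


residual = 14.695·(0.01821 + 0.09011·e^(−0.04·T));  sugar = (target − residual)·4.0·V
residual = 14.695·(0.01821 + 0.09011·e^(−0.04·11.8)) = 1.0935
sugar = (2.3 − 1.0935)·4.0·22.0

106.1677 g


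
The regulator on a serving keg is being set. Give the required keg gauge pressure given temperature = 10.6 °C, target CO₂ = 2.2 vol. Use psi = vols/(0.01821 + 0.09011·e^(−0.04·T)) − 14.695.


psi = 2.2/(0.01821 + 0.09011·e^(−0.04·10.6)) − 14.695

13.8097 psi


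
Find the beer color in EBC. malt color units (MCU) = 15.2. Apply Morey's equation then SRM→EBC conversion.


SRM = 1.4922·MCU^0.6859;  EBC = SRM·1.97
SRM = 1.4922·15.2^0.6859 = 9.6484
EBC = 9.6484·1.97

19.0073 EBC


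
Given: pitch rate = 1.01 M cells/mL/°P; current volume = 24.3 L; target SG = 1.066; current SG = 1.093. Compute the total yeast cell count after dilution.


V_w = V·((SG_c−1)/(SG_t−1)−1);  °P = 259 − 259/SG_t;  cells = rate·(V+V_w)·°P
V_w = 24.3·((1.093−1)/(1.066−1)−1) = 9.9409
V_final = 24.3 + 9.9409 = 34.2409
°P = 259 − 259/1.066 = 16.0356
cells = 1.01·34.2409·16.0356

554.5659 billion cells


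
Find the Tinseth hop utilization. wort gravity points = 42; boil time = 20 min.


U = 1.65·0.000125^(GP/1000) · (1 − e^(−0.04·t))/4.15
bigness = 1.65·0.000125^(42/1000) = 1.1312
boil_factor = (1 − e^(−0.04·20))/4.15 = 0.1327
U = 1.1312 · 0.1327

0.1501


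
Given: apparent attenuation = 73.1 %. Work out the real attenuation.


RA = AA · 0.8192
RA = 73.1 · 0.8192

59.8835 %


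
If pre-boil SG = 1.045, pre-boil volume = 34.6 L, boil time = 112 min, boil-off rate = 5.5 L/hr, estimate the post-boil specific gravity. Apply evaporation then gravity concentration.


V_post = V_pre − rate·(t/60);  SG_post = 1 + (SG_pre−1)·V_pre/V_post
V_post = 34.6 − 5.5·(112/60) = 24.3333
SG_post = 1 + (1.045 − 1)·34.6/24.3333

1.0640


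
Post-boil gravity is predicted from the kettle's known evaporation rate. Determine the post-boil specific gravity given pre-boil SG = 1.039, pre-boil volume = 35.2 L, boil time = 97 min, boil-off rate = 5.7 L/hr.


V_post = V_pre − rate·(t/60);  SG_post = 1 + (SG_pre−1)·V_pre/V_post
V_post = 35.2 − 5.7·(97/60) = 25.9850
SG_post = 1 + (1.039 − 1)·35.2/25.9850

1.0528


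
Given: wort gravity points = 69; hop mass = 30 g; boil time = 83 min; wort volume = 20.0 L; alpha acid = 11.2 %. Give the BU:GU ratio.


U = 1.65·0.000125^(GP/1000)·(1−e^(−0.04t))/4.15;  IBU = (α/100)·m·U·1000/V;  BU:GU = IBU/GP
U = 1.65·0.000125^(69/1000)·(1−e^(−0.04·83))/4.15 = 0.2061
IBU = (11.2/100)·30·0.2061·1000/20.0 = 34.6290
BU:GU = 34.6290/69

0.5019


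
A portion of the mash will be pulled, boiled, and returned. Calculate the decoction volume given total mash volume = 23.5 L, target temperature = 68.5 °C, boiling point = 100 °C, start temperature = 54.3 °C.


V_dec = V_total·(T_target − T_start)/(T_boil − T_start)
V_dec = 23.5·(68.5 − 54.3)/(100 − 54.3)

7.3020 L


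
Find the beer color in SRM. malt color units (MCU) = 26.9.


SRM = 1.4922 · MCU^0.6859
SRM = 1.4922 · 26.9^0.6859

14.2723 SRM


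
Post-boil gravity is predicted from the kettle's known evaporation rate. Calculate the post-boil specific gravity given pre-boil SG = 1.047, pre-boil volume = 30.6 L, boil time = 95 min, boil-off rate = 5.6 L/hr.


V_post = V_pre − rate·(t/60);  SG_post = 1 + (SG_pre−1)·V_pre/V_post
V_post = 30.6 − 5.6·(95/60) = 21.7333
SG_post = 1 + (1.047 − 1)·30.6/21.7333

1.0662


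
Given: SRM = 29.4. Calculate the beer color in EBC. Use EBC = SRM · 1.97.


EBC = 29.4 · 1.97

57.9180 EBC


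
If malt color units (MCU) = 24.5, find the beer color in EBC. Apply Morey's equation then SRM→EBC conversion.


SRM = 1.4922·MCU^0.6859;  EBC = SRM·1.97
SRM = 1.4922·24.5^0.6859 = 13.3862
EBC = 13.3862·1.97

26.3707 EBC


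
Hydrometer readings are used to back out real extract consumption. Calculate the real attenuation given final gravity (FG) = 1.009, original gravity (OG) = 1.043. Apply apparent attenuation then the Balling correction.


AA = (OG−FG)/(OG−1)·100;  RA = AA·0.8192
AA = (1.043 − 1.009)/(1.043 − 1)·100 = 79.0698
RA = 79.0698·0.8192

64.7740 %


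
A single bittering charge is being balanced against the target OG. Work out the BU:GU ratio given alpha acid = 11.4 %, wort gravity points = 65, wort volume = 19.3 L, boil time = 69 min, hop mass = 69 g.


U = 1.65·0.000125^(GP/1000)·(1−e^(−0.04t))/4.15;  IBU = (α/100)·m·U·1000/V;  BU:GU = IBU/GP
U = 1.65·0.000125^(65/1000)·(1−e^(−0.04·69))/4.15 = 0.2077
IBU = (11.4/100)·69·0.2077·1000/19.3 = 84.6323
BU:GU = 84.6323/65

1.3020


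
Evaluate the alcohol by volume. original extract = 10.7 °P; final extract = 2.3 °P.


SG = 259/(259 − P);  ABV = (OG − FG)·131.25
OG = 259/(259 − 10.7) = 1.0431
FG = 259/(259 − 2.3) = 1.0090
ABV = (1.0431 − 1.0090)·131.25

4.4800 % ABV


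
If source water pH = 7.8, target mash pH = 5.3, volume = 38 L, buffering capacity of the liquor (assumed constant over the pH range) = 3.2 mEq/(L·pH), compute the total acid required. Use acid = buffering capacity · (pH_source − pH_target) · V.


acid = 3.2 · (7.8 − 5.3) · 38

304.0000 mEq


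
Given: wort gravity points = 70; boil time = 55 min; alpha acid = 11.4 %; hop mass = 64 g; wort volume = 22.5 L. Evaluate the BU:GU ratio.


U = 1.65·0.000125^(GP/1000)·(1−e^(−0.04t))/4.15;  IBU = (α/100)·m·U·1000/V;  BU:GU = IBU/GP
U = 1.65·0.000125^(70/1000)·(1−e^(−0.04·55))/4.15 = 0.1885
IBU = (11.4/100)·64·0.1885·1000/22.5 = 61.1111
BU:GU = 61.1111/70

0.8730


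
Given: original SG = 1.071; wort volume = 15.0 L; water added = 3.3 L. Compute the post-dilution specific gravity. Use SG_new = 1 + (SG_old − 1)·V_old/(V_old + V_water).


pts = (1.071 − 1)·1000·15.0/(15.0 + 3.3) = 58.1967
SG_new = 1 + 58.1967/1000

1.0582


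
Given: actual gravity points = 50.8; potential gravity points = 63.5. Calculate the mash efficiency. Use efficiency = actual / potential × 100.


efficiency = 50.8 / 63.5 × 100

80.0000 %


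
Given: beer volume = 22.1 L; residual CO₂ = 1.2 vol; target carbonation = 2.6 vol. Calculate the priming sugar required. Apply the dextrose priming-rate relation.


sugar = (target − residual)·4.0·V
sugar = (2.6 − 1.2)·4.0·22.1

123.7600 g


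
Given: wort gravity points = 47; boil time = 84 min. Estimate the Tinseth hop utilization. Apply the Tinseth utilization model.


U = 1.65·0.000125^(GP/1000) · (1 − e^(−0.04·t))/4.15
bigness = 1.65·0.000125^(47/1000) = 1.0815
boil_factor = (1 − e^(−0.04·84))/4.15 = 0.2326
U = 1.0815 · 0.2326

0.2516


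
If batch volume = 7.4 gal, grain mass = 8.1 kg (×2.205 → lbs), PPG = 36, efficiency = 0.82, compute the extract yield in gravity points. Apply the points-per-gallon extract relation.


points = lbs × PPG × eff / vol
lbs = 8.1 × 2.205 = 17.8605
points = 17.8605 × 36 × 0.82 / 7.4

71.2489 points


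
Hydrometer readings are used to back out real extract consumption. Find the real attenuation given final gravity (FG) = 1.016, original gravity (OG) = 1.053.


AA = (OG−FG)/(OG−1)·100;  RA = AA·0.8192
AA = (1.053 − 1.016)/(1.053 − 1)·100 = 69.8113
RA = 69.8113·0.8192

57.1894 %


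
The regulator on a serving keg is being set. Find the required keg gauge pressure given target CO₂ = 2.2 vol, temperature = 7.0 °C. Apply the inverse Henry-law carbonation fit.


psi = vols/(0.01821 + 0.09011·e^(−0.04·T)) − 14.695
psi = 2.2/(0.01821 + 0.09011·e^(−0.04·7.0)) − 14.695

10.7934 psi


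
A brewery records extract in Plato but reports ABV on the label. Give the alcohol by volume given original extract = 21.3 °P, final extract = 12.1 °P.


SG = 259/(259 − P);  ABV = (OG − FG)·131.25
OG = 259/(259 − 21.3) = 1.0896
FG = 259/(259 − 12.1) = 1.0490
ABV = (1.0896 − 1.0490)·131.25

5.3289 % ABV


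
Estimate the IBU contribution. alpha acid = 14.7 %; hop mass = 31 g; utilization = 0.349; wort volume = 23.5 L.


IBU = (α/100)·mass·U·1000 / V
IBU = (14.7/100)·31·0.349·1000 / 23.5

67.6763 IBU


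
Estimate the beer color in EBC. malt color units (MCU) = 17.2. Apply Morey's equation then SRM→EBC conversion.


SRM = 1.4922·MCU^0.6859;  EBC = SRM·1.97
SRM = 1.4922·17.2^0.6859 = 10.5021
EBC = 10.5021·1.97

20.6891 EBC


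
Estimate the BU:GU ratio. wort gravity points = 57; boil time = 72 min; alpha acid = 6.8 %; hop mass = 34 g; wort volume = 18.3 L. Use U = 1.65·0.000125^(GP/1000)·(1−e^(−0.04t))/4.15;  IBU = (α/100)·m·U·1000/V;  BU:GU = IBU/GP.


U = 1.65·0.000125^(57/1000)·(1−e^(−0.04·72))/4.15 = 0.2248
IBU = (6.8/100)·34·0.2248·1000/18.3 = 28.4058
BU:GU = 28.4058/57

0.4983


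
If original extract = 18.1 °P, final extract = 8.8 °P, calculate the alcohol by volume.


SG = 259/(259 − P);  ABV = (OG − FG)·131.25
OG = 259/(259 − 18.1) = 1.0751
FG = 259/(259 − 8.8) = 1.0352
ABV = (1.0751 − 1.0352)·131.25

5.2452 % ABV


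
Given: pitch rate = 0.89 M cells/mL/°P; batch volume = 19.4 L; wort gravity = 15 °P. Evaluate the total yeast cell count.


cells (billions) = rate · V_L · °P
cells = 0.89 · 19.4 · 15

258.9900 billion cells


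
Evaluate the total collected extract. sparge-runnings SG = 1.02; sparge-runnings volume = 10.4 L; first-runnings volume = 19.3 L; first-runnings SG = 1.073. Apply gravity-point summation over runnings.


total = Σ (SG_i − 1)·1000·V_i
first = (1.073 − 1)·1000·19.3 = 1408.9000
sparge = (1.02 − 1)·1000·10.4 = 208.0000
total = 1408.9000 + 208.0000

1616.9000 gravity·L


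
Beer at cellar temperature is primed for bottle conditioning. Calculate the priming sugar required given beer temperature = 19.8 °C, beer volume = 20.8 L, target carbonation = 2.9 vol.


residual = 14.695·(0.01821 + 0.09011·e^(−0.04·T));  sugar = (target − residual)·4.0·V
residual = 14.695·(0.01821 + 0.09011·e^(−0.04·19.8)) = 0.8674
sugar = (2.9 − 0.8674)·4.0·20.8

169.1155 g


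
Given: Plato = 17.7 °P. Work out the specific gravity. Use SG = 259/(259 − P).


SG = 259/(259 − 17.7)

1.0734


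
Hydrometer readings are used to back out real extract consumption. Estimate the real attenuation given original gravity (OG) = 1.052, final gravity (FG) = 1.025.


AA = (OG−FG)/(OG−1)·100;  RA = AA·0.8192
AA = (1.052 − 1.025)/(1.052 − 1)·100 = 51.9231
RA = 51.9231·0.8192

42.5354 %


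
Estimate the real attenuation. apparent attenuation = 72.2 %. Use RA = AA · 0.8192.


RA = 72.2 · 0.8192

59.1462 %


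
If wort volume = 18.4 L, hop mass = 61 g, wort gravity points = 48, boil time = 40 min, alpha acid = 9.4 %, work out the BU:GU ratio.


U = 1.65·0.000125^(GP/1000)·(1−e^(−0.04t))/4.15;  IBU = (α/100)·m·U·1000/V;  BU:GU = IBU/GP
U = 1.65·0.000125^(48/1000)·(1−e^(−0.04·40))/4.15 = 0.2061
IBU = (9.4/100)·61·0.2061·1000/18.4 = 64.2372
BU:GU = 64.2372/48

1.3383


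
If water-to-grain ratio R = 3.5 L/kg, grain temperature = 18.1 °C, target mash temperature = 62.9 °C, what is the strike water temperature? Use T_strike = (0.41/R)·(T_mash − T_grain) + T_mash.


T_strike = (0.41/3.5)·(62.9 − 18.1) + 62.9

68.1480 °C


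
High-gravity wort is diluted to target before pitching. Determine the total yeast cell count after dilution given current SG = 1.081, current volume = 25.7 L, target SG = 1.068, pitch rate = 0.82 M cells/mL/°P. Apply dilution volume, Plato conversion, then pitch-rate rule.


V_w = V·((SG_c−1)/(SG_t−1)−1);  °P = 259 − 259/SG_t;  cells = rate·(V+V_w)·°P
V_w = 25.7·((1.081−1)/(1.068−1)−1) = 4.9132
V_final = 25.7 + 4.9132 = 30.6132
°P = 259 − 259/1.068 = 16.4906
cells = 0.82·30.6132·16.4906

413.9620 billion cells


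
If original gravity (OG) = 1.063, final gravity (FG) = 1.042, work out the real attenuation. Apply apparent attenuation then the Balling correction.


AA = (OG−FG)/(OG−1)·100;  RA = AA·0.8192
AA = (1.063 − 1.042)/(1.063 − 1)·100 = 33.3333
RA = 33.3333·0.8192

27.3067 %


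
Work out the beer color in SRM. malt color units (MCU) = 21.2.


SRM = 1.4922 · MCU^0.6859
SRM = 1.4922 · 21.2^0.6859

12.1216 SRM


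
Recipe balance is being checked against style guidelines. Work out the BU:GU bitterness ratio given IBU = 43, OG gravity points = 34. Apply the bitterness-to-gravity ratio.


BU:GU = IBU / OG_points
BU:GU = 43 / 34

1.2647


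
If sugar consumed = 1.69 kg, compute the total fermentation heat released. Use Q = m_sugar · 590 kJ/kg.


Q = 1.69 · 590

997.1000 kJ


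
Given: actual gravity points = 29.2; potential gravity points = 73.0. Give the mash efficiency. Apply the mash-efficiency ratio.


efficiency = actual / potential × 100
efficiency = 29.2 / 73.0 × 100

40.0000 %


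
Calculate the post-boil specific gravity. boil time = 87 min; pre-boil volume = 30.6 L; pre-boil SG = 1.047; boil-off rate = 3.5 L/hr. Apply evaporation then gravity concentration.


V_post = V_pre − rate·(t/60);  SG_post = 1 + (SG_pre−1)·V_pre/V_post
V_post = 30.6 − 3.5·(87/60) = 25.5250
SG_post = 1 + (1.047 − 1)·30.6/25.5250

1.0563


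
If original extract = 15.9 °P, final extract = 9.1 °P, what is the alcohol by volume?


SG = 259/(259 − P);  ABV = (OG − FG)·131.25
OG = 259/(259 − 15.9) = 1.0654
FG = 259/(259 − 9.1) = 1.0364
ABV = (1.0654 − 1.0364)·131.25

3.8050 % ABV


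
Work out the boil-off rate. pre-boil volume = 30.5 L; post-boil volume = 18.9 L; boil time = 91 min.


rate = (V_pre − V_post) / (t_min/60)
rate = (30.5 − 18.9) / (91/60)

7.6484 L/hr


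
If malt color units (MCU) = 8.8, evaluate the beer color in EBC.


SRM = 1.4922·MCU^0.6859;  EBC = SRM·1.97
SRM = 1.4922·8.8^0.6859 = 6.6320
EBC = 6.6320·1.97

13.0651 EBC


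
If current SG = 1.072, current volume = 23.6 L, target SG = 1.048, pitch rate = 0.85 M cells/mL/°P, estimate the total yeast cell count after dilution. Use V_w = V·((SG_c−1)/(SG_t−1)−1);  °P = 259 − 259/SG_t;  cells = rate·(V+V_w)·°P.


V_w = 23.6·((1.072−1)/(1.048−1)−1) = 11.8000
V_final = 23.6 + 11.8000 = 35.4000
°P = 259 − 259/1.048 = 11.8626
cells = 0.85·35.4000·11.8626

356.9455 billion cells


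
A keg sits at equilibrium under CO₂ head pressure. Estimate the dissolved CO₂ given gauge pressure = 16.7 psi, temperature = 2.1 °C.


vols = (P + 14.695)·(0.01821 + 0.09011·e^(−0.04·T))
vols = (16.7 + 14.695)·(0.01821 + 0.09011·e^(−0.04·2.1))

3.1728 volumes


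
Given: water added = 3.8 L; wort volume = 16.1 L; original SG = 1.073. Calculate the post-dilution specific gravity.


SG_new = 1 + (SG_old − 1)·V_old/(V_old + V_water)
pts = (1.073 − 1)·1000·16.1/(16.1 + 3.8) = 59.0603
SG_new = 1 + 59.0603/1000

1.0591


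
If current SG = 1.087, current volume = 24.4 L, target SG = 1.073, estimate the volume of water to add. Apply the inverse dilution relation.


V_water = V·((SG_curr − 1)/(SG_target − 1) − 1)
V_water = 24.4·((1.087 − 1)/(1.073 − 1) − 1)

4.6795 L


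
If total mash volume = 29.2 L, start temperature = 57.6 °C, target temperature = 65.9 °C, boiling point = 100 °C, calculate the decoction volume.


V_dec = V_total·(T_target − T_start)/(T_boil − T_start)
V_dec = 29.2·(65.9 − 57.6)/(100 − 57.6)

5.7160 L


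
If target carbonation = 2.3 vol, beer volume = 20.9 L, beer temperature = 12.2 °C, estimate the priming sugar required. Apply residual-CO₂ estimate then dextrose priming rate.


residual = 14.695·(0.01821 + 0.09011·e^(−0.04·T));  sugar = (target − residual)·4.0·V
residual = 14.695·(0.01821 + 0.09011·e^(−0.04·12.2)) = 1.0804
sugar = (2.3 − 1.0804)·4.0·20.9

101.9553 g


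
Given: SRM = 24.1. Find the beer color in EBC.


EBC = SRM · 1.97
EBC = 24.1 · 1.97

47.4770 EBC


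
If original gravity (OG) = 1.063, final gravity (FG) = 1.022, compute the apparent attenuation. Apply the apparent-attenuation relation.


AA = (OG − FG)/(OG − 1) · 100
AA = (1.063 − 1.022)/(1.063 − 1) · 100

65.0794 %


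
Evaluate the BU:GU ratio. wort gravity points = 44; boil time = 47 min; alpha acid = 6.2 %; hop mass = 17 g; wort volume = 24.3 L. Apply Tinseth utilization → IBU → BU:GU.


U = 1.65·0.000125^(GP/1000)·(1−e^(−0.04t))/4.15;  IBU = (α/100)·m·U·1000/V;  BU:GU = IBU/GP
U = 1.65·0.000125^(44/1000)·(1−e^(−0.04·47))/4.15 = 0.2269
IBU = (6.2/100)·17·0.2269·1000/24.3 = 9.8407
BU:GU = 9.8407/44

0.2237


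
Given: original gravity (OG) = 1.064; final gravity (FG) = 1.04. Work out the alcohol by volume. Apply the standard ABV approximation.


ABV = (OG − FG) · 131.25
ABV = (1.064 − 1.04) · 131.25

3.1500 % ABV
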